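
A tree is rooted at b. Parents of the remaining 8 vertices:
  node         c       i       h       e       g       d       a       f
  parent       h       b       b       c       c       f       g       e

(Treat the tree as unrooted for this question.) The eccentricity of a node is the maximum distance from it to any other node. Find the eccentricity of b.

5

The node farthest from b is d, via b-h-c-e-f-d — 5 edges.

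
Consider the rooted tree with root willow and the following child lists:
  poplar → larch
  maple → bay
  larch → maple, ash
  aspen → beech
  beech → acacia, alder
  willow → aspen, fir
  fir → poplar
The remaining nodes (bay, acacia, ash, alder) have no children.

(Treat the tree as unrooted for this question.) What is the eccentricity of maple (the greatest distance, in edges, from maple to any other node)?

The node farthest from maple is alder (acacia also at distance 7), via maple-larch-poplar-fir-willow-aspen-beech-alder — 7 edges.

7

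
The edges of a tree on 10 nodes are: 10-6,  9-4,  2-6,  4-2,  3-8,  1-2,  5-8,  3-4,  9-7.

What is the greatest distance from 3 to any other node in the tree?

4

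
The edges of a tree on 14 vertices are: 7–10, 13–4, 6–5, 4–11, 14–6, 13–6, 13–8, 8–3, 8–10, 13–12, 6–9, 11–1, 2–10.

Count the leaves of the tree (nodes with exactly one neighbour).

Exactly 8 nodes have a single neighbour: 1, 2, 3, 5, 7, 9, 12, 14.

8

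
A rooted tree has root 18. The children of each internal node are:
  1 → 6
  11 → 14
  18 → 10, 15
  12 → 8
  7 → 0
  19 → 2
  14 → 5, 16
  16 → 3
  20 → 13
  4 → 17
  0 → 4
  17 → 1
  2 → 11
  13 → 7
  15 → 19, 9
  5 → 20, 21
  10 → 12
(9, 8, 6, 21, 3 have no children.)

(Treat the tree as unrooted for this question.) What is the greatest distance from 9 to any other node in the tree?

A farthest node from 9 is 6.
The path 9–15–19–2–11–14–5–20–13–7–0–4–17–1–6 has 14 edges.

14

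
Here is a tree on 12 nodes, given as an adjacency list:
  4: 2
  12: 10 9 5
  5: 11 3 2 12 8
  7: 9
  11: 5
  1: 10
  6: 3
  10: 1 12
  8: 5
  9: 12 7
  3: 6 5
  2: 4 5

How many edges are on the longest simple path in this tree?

A longest path is 6 - 3 - 5 - 12 - 10 - 1, with 5 edges.

5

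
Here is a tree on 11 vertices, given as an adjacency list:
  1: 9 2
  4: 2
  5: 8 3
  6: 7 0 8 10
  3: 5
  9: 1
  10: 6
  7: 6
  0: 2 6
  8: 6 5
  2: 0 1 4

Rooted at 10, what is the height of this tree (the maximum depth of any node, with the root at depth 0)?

The longest root-to-leaf path is 10 – 6 – 0 – 2 – 1 – 9 (5 edges).

5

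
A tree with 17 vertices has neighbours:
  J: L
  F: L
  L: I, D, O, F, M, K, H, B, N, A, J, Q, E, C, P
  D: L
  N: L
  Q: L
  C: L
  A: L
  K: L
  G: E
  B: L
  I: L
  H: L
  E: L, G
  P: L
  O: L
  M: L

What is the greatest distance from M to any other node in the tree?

Distances from M peak at 3, attained at G.
M-L-E-G

3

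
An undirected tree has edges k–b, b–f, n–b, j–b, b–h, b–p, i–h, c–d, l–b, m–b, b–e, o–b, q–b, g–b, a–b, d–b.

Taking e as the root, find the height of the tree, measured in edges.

3

i sits deepest: e-b-h-i — 3 edges from the root.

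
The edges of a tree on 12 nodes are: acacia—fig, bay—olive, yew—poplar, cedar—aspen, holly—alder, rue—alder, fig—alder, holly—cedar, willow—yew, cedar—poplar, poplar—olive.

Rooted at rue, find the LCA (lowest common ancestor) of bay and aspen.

Path bay→root: bay olive poplar cedar holly alder rue; path aspen→root: aspen cedar holly alder rue.
First common node: cedar.

cedar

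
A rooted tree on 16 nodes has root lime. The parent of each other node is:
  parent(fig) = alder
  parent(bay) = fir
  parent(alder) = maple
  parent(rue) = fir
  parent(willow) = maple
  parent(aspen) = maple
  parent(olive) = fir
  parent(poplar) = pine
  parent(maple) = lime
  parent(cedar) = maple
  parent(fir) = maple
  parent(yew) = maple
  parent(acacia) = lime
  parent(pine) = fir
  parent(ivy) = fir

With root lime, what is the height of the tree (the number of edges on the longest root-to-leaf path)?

4

A deepest node is poplar, reached by lime – maple – fir – pine – poplar.
That path has 4 edges, so the height is 4.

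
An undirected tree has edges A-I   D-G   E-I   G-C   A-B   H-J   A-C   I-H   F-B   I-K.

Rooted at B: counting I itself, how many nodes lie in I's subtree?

5

The subtree rooted at I contains: I, K, H, E, J — 5 nodes.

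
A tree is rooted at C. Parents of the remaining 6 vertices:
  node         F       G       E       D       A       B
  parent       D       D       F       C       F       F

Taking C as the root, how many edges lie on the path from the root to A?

3

Climbing from A to the root: A → F → D → C. That's 3 steps.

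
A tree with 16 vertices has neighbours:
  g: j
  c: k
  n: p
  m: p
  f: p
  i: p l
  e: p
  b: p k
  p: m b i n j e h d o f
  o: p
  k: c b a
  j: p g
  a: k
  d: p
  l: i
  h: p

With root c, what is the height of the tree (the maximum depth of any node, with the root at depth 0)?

g sits deepest: c – k – b – p – j – g — 5 edges from the root.

5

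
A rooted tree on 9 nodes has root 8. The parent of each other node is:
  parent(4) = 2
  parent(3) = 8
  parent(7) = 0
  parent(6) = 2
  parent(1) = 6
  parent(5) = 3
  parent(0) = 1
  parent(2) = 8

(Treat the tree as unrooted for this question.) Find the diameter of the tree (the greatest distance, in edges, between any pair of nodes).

7

A longest path is 5 – 3 – 8 – 2 – 6 – 1 – 0 – 7, with 7 edges.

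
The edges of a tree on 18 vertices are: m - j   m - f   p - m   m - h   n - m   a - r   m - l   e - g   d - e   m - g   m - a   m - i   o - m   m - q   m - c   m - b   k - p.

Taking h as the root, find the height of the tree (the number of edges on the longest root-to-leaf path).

4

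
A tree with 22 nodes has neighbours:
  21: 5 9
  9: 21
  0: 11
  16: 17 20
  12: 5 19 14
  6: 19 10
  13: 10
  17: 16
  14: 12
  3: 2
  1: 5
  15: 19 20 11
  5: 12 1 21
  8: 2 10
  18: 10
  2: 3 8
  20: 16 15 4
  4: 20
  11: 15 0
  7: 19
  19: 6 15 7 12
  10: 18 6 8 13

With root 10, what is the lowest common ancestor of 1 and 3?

Ancestors of 1 (toward the root): 1, 5, 12, 19, 6, 10.
Ancestors of 3: 3, 2, 8, 10.
The deepest node appearing in both lists is 10.

10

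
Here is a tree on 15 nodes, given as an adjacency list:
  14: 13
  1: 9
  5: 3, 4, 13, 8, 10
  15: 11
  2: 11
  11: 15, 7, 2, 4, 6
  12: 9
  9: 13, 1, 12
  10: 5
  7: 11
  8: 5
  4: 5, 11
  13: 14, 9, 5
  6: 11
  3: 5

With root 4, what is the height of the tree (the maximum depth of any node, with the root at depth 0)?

The longest root-to-leaf path is 4-5-13-9-12 (4 edges).

4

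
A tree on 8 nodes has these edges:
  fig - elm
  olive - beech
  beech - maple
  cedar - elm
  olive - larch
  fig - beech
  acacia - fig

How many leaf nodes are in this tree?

4

Degree-1 nodes: acacia, cedar, larch, maple — 4 of them.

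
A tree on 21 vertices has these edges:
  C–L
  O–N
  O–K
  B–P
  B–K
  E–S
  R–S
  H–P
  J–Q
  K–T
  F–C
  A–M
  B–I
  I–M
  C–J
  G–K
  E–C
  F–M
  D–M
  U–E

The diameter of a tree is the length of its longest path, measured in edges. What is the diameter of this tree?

Starting from R, a farthest node is N at distance 10.
One longest path: R–S–E–C–F–M–I–B–K–O–N.
So the diameter is 10.

10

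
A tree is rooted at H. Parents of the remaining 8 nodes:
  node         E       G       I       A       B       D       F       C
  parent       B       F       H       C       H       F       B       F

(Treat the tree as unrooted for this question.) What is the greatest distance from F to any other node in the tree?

Distances from F peak at 3, attained at I.
F–B–H–I

3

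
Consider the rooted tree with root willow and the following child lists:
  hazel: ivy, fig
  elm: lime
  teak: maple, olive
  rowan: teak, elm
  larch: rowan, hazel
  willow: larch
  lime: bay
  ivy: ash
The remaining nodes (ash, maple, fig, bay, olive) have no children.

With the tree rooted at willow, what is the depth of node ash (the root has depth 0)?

4

Climbing from ash to the root: ash – ivy – hazel – larch – willow. That's 4 steps.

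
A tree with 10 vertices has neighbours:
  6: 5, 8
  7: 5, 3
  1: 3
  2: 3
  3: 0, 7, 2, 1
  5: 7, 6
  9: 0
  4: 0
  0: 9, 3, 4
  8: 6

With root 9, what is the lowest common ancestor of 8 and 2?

Path 8→root: 8 6 5 7 3 0 9; path 2→root: 2 3 0 9.
First common node: 3.

3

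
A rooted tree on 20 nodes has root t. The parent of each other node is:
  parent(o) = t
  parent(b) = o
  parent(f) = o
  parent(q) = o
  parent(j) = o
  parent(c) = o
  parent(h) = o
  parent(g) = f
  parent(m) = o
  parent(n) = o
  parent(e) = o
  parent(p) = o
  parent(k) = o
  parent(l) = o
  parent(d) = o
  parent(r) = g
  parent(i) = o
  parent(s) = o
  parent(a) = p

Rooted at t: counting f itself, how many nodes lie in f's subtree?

Descendants of f (including itself): f, g, r. That's 3.

3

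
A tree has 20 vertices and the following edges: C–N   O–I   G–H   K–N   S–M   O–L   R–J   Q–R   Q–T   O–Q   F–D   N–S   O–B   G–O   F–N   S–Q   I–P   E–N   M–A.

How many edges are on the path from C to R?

Walking from C: C – N – S – Q – R. Length 4.

4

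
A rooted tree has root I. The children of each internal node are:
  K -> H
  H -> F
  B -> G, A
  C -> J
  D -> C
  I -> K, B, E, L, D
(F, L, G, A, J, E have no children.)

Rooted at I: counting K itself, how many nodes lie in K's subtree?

Descendants of K (including itself): K, H, F. That's 3.

3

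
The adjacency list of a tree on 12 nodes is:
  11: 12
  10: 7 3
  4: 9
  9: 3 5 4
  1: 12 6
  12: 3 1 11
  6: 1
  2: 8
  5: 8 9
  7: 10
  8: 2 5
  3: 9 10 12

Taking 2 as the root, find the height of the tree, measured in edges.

7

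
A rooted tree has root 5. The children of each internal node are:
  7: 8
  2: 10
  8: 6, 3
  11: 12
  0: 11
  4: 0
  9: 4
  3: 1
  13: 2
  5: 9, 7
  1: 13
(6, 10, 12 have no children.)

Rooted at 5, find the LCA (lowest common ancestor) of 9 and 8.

5

Path 9→root: 9 5; path 8→root: 8 7 5.
First common node: 5.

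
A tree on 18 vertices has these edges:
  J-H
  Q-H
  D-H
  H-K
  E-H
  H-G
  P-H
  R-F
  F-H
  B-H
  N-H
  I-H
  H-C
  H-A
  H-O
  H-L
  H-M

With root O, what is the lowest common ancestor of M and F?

H

Path M→root: M H O; path F→root: F H O.
First common node: H.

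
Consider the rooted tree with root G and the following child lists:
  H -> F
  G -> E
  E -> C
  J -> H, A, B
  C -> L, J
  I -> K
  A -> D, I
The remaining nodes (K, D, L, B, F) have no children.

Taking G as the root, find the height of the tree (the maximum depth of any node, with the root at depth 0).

A deepest node is K, reached by G – E – C – J – A – I – K.
That path has 6 edges, so the height is 6.

6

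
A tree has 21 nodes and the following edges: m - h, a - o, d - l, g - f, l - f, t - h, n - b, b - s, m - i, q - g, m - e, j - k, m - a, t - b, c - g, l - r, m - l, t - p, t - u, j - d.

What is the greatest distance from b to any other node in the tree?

7

A farthest node from b is c (k, q also at distance 7).
The path b – t – h – m – l – f – g – c has 7 edges.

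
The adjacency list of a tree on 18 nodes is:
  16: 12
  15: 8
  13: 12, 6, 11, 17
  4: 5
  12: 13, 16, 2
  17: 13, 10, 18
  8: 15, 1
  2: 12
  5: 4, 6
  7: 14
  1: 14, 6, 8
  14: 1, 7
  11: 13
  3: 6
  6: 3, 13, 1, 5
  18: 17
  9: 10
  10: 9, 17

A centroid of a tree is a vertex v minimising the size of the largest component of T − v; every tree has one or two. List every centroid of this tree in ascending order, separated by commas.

If 13 is removed the pieces have sizes 9, 4, 3, 1, all ≤ ⌊18/2⌋ = 9.
6 is adjacent to 13 and is also a centroid (the largest component after removing it is likewise 9).

6, 13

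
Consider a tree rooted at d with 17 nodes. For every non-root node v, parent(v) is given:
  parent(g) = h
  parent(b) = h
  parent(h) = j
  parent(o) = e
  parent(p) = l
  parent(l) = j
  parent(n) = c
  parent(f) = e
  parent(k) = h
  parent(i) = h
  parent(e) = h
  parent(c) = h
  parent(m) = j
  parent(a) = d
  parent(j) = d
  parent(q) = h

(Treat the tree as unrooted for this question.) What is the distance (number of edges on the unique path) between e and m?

The path is e–h–j–m, which has 3 edges.

3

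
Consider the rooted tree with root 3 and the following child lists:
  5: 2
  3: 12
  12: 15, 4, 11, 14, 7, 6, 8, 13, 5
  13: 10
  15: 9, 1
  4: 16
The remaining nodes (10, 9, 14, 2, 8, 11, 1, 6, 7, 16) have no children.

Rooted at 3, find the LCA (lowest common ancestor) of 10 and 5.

Path 10→root: 10 13 12 3; path 5→root: 5 12 3.
First common node: 12.

12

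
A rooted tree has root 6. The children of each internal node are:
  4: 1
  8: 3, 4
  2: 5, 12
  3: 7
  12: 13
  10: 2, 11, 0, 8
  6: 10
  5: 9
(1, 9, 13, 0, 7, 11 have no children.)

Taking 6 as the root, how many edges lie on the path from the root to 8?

2

Path from 6 to 8: 6 – 10 – 8, which has 2 edges.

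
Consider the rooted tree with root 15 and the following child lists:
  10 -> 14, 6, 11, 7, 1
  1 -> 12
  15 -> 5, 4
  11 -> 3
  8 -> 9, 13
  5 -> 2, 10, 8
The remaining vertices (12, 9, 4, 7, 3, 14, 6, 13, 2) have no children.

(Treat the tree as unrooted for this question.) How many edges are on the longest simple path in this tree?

5

A longest path is 13-8-5-10-11-3, with 5 edges.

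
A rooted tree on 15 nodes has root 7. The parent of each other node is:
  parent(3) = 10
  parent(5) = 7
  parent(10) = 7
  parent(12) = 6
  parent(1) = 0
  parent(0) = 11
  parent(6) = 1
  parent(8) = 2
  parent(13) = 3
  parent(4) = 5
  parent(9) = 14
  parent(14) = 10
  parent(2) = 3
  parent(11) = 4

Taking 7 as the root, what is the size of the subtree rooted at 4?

6

The subtree rooted at 4 contains: 4, 11, 0, 1, 6, 12 — 6 nodes.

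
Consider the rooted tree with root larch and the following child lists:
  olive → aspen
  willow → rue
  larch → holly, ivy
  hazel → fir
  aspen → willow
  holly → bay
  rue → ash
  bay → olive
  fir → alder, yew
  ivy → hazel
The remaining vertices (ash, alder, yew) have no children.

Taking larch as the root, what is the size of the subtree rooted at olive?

5

The subtree rooted at olive contains: olive, aspen, willow, rue, ash — 5 nodes.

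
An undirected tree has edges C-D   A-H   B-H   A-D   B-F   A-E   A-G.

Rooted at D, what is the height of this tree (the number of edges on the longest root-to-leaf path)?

A deepest node is F, reached by D–A–H–B–F.
That path has 4 edges, so the height is 4.

4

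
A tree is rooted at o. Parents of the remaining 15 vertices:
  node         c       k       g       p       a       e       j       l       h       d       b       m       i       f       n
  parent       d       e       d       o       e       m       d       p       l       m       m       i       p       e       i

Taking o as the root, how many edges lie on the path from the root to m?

Climbing from m to the root: m–i–p–o. That's 3 steps.

3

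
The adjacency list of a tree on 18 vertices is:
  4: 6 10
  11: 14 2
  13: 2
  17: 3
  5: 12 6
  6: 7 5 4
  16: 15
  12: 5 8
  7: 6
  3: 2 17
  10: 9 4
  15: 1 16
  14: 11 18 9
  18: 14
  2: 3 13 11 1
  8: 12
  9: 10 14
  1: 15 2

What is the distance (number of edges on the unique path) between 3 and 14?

The path is 3 – 2 – 11 – 14, which has 3 edges.

3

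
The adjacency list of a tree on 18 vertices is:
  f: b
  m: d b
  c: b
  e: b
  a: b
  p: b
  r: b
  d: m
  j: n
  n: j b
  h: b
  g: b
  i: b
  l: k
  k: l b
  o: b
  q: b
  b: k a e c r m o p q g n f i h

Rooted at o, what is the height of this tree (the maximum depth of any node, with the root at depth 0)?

3

A deepest node is l, reached by o – b – k – l.
That path has 3 edges, so the height is 3.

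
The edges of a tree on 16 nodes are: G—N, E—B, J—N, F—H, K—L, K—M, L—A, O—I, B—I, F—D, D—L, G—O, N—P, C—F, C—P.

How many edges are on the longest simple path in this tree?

12

Starting from M, a farthest node is E at distance 12.
One longest path: M - K - L - D - F - C - P - N - G - O - I - B - E.
So the diameter is 12.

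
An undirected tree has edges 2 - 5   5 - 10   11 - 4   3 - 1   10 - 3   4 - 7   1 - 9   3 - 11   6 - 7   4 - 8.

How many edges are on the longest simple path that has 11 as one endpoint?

4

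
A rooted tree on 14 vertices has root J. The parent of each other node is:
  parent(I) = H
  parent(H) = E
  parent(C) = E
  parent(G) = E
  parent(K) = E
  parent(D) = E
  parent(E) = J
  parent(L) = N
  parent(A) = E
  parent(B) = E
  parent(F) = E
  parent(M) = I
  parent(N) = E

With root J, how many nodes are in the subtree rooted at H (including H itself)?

Descendants of H (including itself): H, I, M. That's 3.

3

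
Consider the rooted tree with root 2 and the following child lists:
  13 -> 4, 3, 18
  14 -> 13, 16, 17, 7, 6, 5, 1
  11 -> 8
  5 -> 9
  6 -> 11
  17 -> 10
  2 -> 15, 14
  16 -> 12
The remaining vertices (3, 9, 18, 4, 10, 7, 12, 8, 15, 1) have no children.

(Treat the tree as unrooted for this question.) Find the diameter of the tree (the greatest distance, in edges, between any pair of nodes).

BFS from 8 reaches 4 last, at distance 5; BFS from 4 confirms no node is farther.
Path: 8 - 11 - 6 - 14 - 13 - 4.

5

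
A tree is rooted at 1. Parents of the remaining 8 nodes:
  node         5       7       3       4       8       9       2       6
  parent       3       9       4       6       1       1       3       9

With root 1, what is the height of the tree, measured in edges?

5

The longest root-to-leaf path is 1 → 9 → 6 → 4 → 3 → 5 (5 edges).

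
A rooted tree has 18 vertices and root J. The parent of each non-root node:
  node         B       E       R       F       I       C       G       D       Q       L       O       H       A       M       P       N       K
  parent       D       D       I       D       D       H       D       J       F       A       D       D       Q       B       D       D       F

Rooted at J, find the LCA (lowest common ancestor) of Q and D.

Ancestors of Q (toward the root): Q, F, D, J.
Ancestors of D: D, J.
The deepest node appearing in both lists is D.

D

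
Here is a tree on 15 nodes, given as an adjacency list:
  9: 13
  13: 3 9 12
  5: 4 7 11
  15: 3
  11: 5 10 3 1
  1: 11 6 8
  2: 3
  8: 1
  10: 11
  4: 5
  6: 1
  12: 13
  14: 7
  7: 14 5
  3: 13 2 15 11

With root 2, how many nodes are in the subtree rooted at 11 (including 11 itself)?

9

11's subtree: {11, 5, 1, 10, 7, 4, 8, 6, 14}, size 9.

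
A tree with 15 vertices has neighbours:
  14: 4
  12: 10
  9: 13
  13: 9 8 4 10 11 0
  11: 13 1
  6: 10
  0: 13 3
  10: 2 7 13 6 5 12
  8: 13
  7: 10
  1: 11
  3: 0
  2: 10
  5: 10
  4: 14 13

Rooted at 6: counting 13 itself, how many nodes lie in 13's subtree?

Descendants of 13 (including itself): 13, 4, 0, 8, 9, 11, 14, 3, 1. That's 9.

9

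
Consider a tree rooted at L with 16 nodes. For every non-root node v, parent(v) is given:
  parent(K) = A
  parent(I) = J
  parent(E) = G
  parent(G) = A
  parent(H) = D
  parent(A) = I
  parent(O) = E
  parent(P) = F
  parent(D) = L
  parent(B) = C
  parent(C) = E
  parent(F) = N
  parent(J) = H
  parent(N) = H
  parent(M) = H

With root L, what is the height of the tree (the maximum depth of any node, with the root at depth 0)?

9

A deepest node is B, reached by L → D → H → J → I → A → G → E → C → B.
That path has 9 edges, so the height is 9.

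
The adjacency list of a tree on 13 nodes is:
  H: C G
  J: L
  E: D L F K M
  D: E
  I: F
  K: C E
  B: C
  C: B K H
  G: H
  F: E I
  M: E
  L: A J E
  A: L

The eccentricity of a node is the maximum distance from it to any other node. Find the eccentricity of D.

Distances from D peak at 5, attained at G.
D-E-K-C-H-G

5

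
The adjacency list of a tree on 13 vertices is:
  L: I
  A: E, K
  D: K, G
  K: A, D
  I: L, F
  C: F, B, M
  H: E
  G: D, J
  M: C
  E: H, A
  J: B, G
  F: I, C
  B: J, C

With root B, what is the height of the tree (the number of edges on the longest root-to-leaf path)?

7

H sits deepest: B → J → G → D → K → A → E → H — 7 edges from the root.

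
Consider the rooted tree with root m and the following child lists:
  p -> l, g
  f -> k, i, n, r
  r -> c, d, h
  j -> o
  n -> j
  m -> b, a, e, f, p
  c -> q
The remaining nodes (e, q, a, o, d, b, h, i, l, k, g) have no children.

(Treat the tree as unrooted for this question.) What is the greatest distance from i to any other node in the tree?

4

A farthest node from i is l (g, o, q also at distance 4).
The path i–f–m–p–l has 4 edges.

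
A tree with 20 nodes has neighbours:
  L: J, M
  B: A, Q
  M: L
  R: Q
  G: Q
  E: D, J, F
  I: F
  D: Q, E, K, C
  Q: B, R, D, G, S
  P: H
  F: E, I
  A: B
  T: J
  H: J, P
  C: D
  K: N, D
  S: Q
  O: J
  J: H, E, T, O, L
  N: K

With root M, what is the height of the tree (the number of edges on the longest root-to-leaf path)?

The longest root-to-leaf path is M – L – J – E – D – Q – B – A (7 edges).

7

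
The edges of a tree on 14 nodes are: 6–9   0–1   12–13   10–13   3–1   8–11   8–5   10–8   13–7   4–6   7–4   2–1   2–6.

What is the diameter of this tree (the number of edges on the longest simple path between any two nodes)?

9

BFS from 5 reaches 3 last, at distance 9; BFS from 3 confirms no node is farther.
Path: 5 – 8 – 10 – 13 – 7 – 4 – 6 – 2 – 1 – 3.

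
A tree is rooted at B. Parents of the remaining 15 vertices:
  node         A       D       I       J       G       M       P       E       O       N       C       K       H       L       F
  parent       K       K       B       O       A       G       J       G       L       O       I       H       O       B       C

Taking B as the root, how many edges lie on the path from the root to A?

5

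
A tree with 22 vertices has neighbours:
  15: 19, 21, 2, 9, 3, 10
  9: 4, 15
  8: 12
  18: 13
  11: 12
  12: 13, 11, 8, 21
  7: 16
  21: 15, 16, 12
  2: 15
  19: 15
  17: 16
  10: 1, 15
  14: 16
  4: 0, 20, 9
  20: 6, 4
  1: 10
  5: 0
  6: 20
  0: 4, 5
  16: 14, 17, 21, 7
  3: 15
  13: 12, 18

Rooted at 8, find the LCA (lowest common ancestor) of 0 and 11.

12

0's ancestor chain is 0, 4, 9, 15, 21, 12, 8 and 11's is 11, 12, 8; they first meet at 12.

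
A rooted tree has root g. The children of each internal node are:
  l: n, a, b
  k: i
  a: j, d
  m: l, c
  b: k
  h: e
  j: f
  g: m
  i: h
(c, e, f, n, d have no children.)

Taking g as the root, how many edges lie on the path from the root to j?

4

g–m–l–a–j — 4 edges.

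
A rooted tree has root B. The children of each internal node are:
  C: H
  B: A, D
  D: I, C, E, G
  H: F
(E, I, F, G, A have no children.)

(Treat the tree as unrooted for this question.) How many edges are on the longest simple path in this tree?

Starting from F, a farthest node is A at distance 5.
One longest path: F–H–C–D–B–A.
So the diameter is 5.

5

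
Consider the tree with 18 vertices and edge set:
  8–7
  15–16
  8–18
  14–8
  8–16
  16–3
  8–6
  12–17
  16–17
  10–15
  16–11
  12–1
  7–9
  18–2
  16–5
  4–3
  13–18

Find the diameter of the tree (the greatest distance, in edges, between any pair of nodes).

6

A longest path is 9 - 7 - 8 - 16 - 17 - 12 - 1, with 6 edges.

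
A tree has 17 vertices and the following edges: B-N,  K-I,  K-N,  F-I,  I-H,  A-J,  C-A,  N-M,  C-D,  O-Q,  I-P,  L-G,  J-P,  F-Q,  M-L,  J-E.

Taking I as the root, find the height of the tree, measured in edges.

5

The longest root-to-leaf path is I–P–J–A–C–D (5 edges).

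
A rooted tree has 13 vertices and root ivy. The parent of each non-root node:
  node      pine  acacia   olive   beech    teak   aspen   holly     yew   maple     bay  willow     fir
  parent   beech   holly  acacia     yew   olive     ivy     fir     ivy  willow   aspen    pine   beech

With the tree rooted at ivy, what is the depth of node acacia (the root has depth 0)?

5

Path from ivy to acacia: ivy–yew–beech–fir–holly–acacia, which has 5 edges.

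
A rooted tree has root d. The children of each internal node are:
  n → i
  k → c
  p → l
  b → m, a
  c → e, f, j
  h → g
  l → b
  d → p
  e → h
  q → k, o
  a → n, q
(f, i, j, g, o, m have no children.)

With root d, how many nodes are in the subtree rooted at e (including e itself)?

3

The subtree rooted at e contains: e, h, g — 3 nodes.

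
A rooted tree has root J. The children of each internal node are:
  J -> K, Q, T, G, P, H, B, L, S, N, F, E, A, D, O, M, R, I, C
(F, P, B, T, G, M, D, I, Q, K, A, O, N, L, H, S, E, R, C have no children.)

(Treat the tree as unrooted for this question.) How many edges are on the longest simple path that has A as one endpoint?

2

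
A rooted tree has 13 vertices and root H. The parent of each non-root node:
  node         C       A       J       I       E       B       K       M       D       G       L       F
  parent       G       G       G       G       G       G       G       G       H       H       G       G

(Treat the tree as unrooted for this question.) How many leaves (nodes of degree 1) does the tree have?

11

Exactly 11 nodes have a single neighbour: A, B, C, D, E, F, I, J, K, L, M.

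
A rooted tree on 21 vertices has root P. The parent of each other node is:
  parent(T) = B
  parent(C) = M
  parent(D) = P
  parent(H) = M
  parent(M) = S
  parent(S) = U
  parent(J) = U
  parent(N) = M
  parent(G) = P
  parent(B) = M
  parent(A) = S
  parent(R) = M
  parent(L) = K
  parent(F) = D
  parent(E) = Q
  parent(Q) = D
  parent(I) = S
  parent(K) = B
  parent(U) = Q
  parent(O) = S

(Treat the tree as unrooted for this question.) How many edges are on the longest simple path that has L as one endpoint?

9

Distances from L peak at 9, attained at G.
L-K-B-M-S-U-Q-D-P-G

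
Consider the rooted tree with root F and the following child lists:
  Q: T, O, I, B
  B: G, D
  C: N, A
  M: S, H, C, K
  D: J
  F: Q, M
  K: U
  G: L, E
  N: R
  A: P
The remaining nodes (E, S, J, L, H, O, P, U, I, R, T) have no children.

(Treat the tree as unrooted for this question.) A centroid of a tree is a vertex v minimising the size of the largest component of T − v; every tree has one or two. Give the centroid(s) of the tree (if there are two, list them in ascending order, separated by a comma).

Removing F splits the tree into components of sizes 10, 10; the largest is 10 ≤ ⌊21/2⌋ = 10.
No neighbour of F does as well, so F is the unique centroid.

F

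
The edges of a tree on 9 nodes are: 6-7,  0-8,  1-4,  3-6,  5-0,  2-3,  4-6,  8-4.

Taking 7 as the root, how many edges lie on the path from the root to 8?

3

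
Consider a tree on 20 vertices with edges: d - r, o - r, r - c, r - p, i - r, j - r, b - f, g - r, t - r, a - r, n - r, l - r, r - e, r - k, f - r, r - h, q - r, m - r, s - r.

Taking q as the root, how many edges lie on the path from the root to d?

Path from q to d: q – r – d, which has 2 edges.

2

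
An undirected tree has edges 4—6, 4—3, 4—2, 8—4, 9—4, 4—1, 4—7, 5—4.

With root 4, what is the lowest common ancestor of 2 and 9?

4

2's ancestor chain is 2, 4 and 9's is 9, 4; they first meet at 4.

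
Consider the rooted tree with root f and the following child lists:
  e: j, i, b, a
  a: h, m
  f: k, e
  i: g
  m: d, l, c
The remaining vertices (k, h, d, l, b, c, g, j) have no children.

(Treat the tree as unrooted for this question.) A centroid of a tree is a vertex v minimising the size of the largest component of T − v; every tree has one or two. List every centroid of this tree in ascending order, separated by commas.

e

Delete e: the remaining components have sizes 6, 2, 2, 1, 1. Max 6 ≤ 6, so e is a centroid.
No neighbour of e does as well, so e is the unique centroid.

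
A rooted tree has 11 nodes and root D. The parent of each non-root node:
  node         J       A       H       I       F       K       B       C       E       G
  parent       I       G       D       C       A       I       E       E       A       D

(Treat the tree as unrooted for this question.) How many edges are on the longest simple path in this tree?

7

A longest path is K – I – C – E – A – G – D – H, with 7 edges.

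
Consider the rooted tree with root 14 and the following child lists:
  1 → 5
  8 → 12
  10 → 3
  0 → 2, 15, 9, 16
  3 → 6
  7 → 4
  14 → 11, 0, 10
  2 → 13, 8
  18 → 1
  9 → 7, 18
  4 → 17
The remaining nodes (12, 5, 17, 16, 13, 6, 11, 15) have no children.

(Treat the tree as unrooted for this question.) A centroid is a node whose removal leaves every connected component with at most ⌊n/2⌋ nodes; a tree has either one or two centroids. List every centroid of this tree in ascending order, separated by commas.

If 0 is removed the pieces have sizes 7, 5, 4, 1, 1, all ≤ ⌊19/2⌋ = 9.
Every other node leaves some component of size > 9, so the centroid is unique.

0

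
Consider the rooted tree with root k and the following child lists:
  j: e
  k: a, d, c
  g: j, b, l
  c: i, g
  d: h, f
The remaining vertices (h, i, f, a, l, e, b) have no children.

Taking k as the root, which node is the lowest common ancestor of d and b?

k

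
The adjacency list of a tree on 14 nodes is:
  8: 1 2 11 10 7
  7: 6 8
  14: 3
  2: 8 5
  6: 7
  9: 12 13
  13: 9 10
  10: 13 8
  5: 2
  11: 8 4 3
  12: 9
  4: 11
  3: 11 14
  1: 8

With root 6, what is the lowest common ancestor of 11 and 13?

11's ancestor chain is 11, 8, 7, 6 and 13's is 13, 10, 8, 7, 6; they first meet at 8.

8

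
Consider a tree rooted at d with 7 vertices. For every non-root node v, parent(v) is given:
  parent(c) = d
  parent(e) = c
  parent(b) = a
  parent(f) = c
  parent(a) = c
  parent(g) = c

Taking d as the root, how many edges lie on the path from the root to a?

Path from d to a: d–c–a, which has 2 edges.

2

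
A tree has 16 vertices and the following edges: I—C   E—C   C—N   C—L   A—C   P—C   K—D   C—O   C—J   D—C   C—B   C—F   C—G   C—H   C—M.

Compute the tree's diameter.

3

BFS from K reaches F last, at distance 3; BFS from F confirms no node is farther.
Path: K-D-C-F.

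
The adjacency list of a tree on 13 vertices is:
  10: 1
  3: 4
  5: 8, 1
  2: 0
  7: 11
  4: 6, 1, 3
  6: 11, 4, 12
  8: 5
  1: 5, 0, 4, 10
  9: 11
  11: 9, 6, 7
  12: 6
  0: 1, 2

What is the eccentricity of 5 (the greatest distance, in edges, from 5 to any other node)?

The node farthest from 5 is 7 (9 also at distance 5), via 5-1-4-6-11-7 — 5 edges.

5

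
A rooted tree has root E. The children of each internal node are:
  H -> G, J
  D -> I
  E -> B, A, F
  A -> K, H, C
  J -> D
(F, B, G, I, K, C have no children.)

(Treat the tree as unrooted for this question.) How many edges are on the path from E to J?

3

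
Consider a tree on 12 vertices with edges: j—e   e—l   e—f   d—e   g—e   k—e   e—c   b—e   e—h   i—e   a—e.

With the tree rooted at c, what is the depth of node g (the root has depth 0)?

2

c – e – g — 2 edges.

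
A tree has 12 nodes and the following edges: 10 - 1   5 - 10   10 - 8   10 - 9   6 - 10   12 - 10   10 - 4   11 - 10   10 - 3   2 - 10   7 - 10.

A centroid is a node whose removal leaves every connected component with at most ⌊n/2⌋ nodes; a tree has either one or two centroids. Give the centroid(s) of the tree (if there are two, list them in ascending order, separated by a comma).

10

Removing 10 splits the tree into components of sizes 1, 1, 1, 1, 1, 1, 1, 1, 1, 1, 1; the largest is 1 ≤ ⌊12/2⌋ = 6.
Every other node leaves some component of size > 6, so the centroid is unique.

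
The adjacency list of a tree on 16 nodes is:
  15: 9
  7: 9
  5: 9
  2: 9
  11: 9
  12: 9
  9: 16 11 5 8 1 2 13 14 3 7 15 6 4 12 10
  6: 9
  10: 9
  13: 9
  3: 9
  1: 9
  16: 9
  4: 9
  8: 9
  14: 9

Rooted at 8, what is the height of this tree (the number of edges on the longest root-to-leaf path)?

A deepest node is 3, reached by 8 – 9 – 3.
That path has 2 edges, so the height is 2.

2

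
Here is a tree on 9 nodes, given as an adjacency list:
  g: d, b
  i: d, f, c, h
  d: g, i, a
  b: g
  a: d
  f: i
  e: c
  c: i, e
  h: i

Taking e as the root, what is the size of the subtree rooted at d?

4

The subtree rooted at d contains: d, g, a, b — 4 nodes.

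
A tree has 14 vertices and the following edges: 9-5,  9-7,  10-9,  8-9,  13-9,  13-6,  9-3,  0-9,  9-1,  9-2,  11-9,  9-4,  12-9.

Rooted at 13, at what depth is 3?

Climbing from 3 to the root: 3 – 9 – 13. That's 2 steps.

2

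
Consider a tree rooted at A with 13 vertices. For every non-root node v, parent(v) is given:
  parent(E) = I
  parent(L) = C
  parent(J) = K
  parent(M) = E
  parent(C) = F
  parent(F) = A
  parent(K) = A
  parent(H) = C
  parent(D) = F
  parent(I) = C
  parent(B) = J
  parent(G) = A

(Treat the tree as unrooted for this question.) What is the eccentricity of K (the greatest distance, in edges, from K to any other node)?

6

Distances from K peak at 6, attained at M.
K–A–F–C–I–E–M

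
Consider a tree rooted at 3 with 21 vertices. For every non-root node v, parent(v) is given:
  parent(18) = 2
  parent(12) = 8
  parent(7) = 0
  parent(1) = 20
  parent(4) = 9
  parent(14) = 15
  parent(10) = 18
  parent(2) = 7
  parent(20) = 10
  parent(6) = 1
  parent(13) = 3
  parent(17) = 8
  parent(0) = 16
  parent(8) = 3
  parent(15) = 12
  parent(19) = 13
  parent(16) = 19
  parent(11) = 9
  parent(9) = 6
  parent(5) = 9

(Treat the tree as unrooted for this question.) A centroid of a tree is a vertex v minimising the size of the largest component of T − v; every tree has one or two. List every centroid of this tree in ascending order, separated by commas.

7

If 7 is removed the pieces have sizes 10, 10, all ≤ ⌊21/2⌋ = 10.
Every other node leaves some component of size > 10, so the centroid is unique.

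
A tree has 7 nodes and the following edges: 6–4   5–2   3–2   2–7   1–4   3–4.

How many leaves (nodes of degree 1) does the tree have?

The leaves are 1, 5, 6, 7.
That is 4 leaves.

4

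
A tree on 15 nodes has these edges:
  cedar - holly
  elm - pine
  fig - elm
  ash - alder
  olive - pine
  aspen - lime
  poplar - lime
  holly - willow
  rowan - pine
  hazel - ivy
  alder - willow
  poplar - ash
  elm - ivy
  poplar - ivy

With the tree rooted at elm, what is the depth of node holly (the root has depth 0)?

6

Path from elm to holly: elm → ivy → poplar → ash → alder → willow → holly, which has 6 edges.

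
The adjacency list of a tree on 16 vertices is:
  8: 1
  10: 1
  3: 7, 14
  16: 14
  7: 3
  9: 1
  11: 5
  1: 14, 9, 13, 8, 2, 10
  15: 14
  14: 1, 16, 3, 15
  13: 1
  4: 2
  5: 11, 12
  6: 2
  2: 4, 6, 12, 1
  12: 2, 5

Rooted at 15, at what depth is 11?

6

Path from 15 to 11: 15 → 14 → 1 → 2 → 12 → 5 → 11, which has 6 edges.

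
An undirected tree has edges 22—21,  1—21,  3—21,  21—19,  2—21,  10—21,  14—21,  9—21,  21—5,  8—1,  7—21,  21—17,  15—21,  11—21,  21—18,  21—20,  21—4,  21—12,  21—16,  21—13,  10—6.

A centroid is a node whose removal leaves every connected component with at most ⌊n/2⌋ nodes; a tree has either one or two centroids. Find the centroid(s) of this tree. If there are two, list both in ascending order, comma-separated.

21

Delete 21: the remaining components have sizes 2, 2, 1, 1, 1, 1, 1, 1, 1, 1, 1, 1, 1, 1, 1, 1, 1, 1, 1. Max 2 ≤ 11, so 21 is a centroid.
Every other node leaves some component of size > 11, so the centroid is unique.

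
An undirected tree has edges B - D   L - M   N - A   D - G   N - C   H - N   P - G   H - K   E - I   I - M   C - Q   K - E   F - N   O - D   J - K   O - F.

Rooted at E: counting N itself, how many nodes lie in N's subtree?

10

The subtree rooted at N contains: N, A, F, C, O, Q, D, B, G, P — 10 nodes.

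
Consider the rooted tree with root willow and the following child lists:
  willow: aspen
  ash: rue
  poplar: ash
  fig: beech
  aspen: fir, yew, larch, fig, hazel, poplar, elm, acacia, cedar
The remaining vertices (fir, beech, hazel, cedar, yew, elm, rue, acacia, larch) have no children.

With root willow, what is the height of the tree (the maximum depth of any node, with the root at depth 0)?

rue sits deepest: willow–aspen–poplar–ash–rue — 4 edges from the root.

4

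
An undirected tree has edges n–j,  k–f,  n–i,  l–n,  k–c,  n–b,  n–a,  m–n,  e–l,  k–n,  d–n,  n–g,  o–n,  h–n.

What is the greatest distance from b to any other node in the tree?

The node farthest from b is c (f, e also at distance 3), via b–n–k–c — 3 edges.

3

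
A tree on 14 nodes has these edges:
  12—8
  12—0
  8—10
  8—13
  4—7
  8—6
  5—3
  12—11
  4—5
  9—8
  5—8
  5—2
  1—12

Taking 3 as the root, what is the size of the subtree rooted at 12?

4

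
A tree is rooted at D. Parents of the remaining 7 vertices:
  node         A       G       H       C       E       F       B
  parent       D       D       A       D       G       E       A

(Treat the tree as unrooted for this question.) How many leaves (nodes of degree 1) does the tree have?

4

Degree-1 nodes: B, C, F, H — 4 of them.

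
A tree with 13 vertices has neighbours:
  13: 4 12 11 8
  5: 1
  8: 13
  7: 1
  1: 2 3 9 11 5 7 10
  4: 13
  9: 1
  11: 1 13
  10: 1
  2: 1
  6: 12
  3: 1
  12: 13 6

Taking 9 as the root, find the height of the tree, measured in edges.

The longest root-to-leaf path is 9–1–11–13–12–6 (5 edges).

5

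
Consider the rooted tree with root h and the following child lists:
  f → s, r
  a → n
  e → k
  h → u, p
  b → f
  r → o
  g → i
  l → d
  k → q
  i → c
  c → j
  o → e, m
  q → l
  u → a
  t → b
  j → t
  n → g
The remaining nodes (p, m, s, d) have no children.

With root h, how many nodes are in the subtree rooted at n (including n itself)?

n's subtree: {n, g, i, c, j, t, b, f, s, r, o, m, e, k, q, l, d}, size 17.

17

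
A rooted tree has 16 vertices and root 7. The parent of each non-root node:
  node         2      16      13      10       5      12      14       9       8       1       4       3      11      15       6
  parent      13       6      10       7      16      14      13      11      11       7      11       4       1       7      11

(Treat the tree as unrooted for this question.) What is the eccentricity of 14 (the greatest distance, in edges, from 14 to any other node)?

8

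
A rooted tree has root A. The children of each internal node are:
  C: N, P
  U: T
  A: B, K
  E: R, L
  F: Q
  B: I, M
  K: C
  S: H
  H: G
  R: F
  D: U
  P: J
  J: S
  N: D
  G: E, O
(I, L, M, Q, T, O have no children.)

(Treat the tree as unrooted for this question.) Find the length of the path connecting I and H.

8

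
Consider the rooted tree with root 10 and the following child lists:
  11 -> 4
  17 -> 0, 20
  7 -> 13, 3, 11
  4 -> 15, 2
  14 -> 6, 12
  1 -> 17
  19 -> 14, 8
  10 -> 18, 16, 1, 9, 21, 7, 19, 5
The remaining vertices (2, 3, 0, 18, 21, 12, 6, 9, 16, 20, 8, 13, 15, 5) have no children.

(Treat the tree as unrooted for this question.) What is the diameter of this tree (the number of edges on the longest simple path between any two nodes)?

BFS from 15 reaches 12 last, at distance 7; BFS from 12 confirms no node is farther.
Path: 15-4-11-7-10-19-14-12.

7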